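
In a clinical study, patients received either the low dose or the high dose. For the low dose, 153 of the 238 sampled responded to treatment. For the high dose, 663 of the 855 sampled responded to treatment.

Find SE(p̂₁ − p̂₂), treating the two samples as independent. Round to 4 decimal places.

First, p̂₁ = 153/238 = 0.6429; p̂₂ = 663/855 = 0.7754.
The two standard errors are √(0.6429×0.3571/238) = 0.03106 and √(0.7754×0.2246/855) = 0.01427.
Because the samples are independent, SE_diff = √(0.03106² + 0.01427²) = 0.03418.

0.0342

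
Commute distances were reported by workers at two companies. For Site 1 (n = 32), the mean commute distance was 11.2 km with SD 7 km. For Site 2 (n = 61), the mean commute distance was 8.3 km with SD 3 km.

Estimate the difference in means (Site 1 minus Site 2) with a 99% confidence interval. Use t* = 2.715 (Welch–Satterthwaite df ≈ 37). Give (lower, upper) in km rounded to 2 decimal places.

(-0.62, 6.42)

Per-group SEs: s₁/√n₁ = 7/√32 = 1.2374, s₂/√n₂ = 3/√61 = 0.3841.
Unpooled SE of the difference: √(1.53115876 + 0.14753281) = 1.2956.
Margin of error = t* · SE = 2.715 × 1.2956 = 3.5176.
x̄₁ − x̄₂ = 11.2 − 8.3 = 2.9000.
CI: 2.9000 ± 3.5176 = (-0.62, 6.42).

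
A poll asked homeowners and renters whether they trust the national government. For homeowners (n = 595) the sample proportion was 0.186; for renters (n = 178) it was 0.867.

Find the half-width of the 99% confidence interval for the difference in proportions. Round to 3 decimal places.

0.077

SE₁ = √(p̂₁(1−p̂₁)/n₁) = √(0.1860·0.8140/595) = 0.01595; SE₂ = √(0.8670·0.1330/178) = 0.02545.
Independent samples: SE of the difference = √(SE₁² + SE₂²) = √(0.0002544025 + 0.0006477025) = 0.03004.
z* for 99% confidence is 2.576, so the margin of error is 2.576 × 0.03004 = 0.07738.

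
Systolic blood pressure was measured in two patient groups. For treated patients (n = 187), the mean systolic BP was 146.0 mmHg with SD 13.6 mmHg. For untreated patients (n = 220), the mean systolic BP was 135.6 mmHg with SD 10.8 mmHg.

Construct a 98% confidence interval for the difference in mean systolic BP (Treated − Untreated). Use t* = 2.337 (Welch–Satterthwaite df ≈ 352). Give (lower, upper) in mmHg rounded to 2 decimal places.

(7.52, 13.28)

SE₁ = s₁/√n₁ = 13.6/√187 = 0.9945; SE₂ = 10.8/√220 = 0.7281.
Independent samples, unequal variances: SE_diff = √(SE₁² + SE₂²) = √(0.98903025 + 0.53012961) = 1.2325.
t* = 2.337, so margin of error = 2.337 × 1.2325 = 2.8804.
Difference in means = 146.0 − 135.6 = 10.4000.
10.4000 ± 2.8804 → (7.52, 13.28).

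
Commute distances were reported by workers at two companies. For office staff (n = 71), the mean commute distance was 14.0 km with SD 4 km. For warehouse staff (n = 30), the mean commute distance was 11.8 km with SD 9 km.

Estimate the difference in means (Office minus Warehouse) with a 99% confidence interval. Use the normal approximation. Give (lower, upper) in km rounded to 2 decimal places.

Per-group SEs: s₁/√n₁ = 4/√71 = 0.4747, s₂/√n₂ = 9/√30 = 1.6432.
Unpooled SE of the difference: √(0.22534009 + 2.70010624) = 1.7104.
Margin of error = z* · SE = 2.576 × 1.7104 = 4.4060.
x̄₁ − x̄₂ = 14.0 − 11.8 = 2.2000.
CI: 2.2000 ± 4.4060 = (-2.21, 6.61).

(-2.21, 6.61)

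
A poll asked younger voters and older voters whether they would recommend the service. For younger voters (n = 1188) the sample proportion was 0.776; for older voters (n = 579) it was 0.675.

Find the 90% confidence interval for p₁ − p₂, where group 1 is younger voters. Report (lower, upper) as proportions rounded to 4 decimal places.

(0.0633, 0.1387)

Each SE is √(p̂(1−p̂)/n): √(0.7760·0.2240/1188) = 0.01210 and √(0.6750·0.3250/579) = 0.01946.
SE(p̂₁ − p̂₂) = √(SE₁² + SE₂²) = √(0.00014641 + 0.0003786916) = 0.02292, since the two samples are independent.
At 90% confidence z* = 1.645; margin = 1.645 × 0.02292 = 0.03770.
The difference is 0.7760 − 0.6750 = 0.1010, so the interval is 0.1010 ± 0.03770 = (0.0633, 0.1387).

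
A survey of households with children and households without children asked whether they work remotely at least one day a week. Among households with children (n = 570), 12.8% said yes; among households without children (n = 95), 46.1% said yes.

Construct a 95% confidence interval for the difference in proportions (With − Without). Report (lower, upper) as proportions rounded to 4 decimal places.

SE₁ = √(p̂₁(1−p̂₁)/n₁) = √(0.1280·0.8720/570) = 0.01399; SE₂ = √(0.4610·0.5390/95) = 0.05114.
Independent samples: SE of the difference = √(SE₁² + SE₂²) = √(0.0001957201 + 0.0026152996) = 0.05302.
z* for 95% confidence is 1.960, so the margin of error is 1.960 × 0.05302 = 0.10392.
Point estimate p̂₁ − p̂₂ = 0.1280 − 0.4610 = -0.3330.
-0.3330 ± 0.10392 → (-0.4369, -0.2291).

(-0.4369, -0.2291)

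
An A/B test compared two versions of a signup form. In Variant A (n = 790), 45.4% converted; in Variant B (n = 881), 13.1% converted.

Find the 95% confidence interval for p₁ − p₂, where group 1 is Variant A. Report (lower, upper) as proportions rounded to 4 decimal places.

(0.2817, 0.3643)

Each SE is √(p̂(1−p̂)/n): √(0.4540·0.5460/790) = 0.01771 and √(0.1310·0.8690/881) = 0.01137.
SE(p̂₁ − p̂₂) = √(SE₁² + SE₂²) = √(0.0003136441 + 0.0001292769) = 0.02105, since the two samples are independent.
At 95% confidence z* = 1.960; margin = 1.960 × 0.02105 = 0.04126.
The difference is 0.4540 − 0.1310 = 0.3230, so the interval is 0.3230 ± 0.04126 = (0.2817, 0.3643).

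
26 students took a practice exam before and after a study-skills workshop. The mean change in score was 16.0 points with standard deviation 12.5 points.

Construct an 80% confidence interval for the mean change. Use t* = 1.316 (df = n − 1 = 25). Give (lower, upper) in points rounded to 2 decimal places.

This is a matched-pairs design, so SE = s_d/√n = 12.5/√26 = 2.4515.
Margin = 1.316 × 2.4515 = 3.2262; the interval is 16.0 ± 3.2262 = (12.77, 19.23).

(12.77, 19.23)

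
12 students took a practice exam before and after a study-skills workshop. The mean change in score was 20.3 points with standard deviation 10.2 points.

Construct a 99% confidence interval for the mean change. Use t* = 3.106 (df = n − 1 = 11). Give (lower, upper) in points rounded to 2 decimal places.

(11.15, 29.45)

This is a matched-pairs design, so SE = s_d/√n = 10.2/√12 = 2.9445.
Margin = 3.106 × 2.9445 = 9.1456; the interval is 20.3 ± 9.1456 = (11.15, 29.45).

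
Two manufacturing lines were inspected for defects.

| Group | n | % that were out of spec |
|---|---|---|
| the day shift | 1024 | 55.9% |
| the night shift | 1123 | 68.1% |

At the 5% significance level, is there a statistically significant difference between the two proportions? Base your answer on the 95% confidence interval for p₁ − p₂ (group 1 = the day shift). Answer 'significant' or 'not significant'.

significant

SE₁ = √(p̂₁(1−p̂₁)/n₁) = √(0.5590·0.4410/1024) = 0.01552; SE₂ = √(0.6810·0.3190/1123) = 0.01391.
Independent samples: SE of the difference = √(SE₁² + SE₂²) = √(0.0002408704 + 0.0001934881) = 0.02084.
z* for 95% confidence is 1.960, so the margin of error is 1.960 × 0.02084 = 0.04085.
Point estimate p̂₁ − p̂₂ = 0.5590 − 0.6810 = -0.1220.
-0.1220 ± 0.04085 → (-0.16285, -0.08115).
The interval (-0.16285, -0.08115) does not contain 0, so the difference is significant.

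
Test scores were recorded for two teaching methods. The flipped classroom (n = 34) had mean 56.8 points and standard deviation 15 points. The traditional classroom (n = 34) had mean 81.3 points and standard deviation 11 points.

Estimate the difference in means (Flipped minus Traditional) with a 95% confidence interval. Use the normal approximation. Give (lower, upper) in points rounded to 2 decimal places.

(-30.75, -18.25)

Per-group SEs: s₁/√n₁ = 15/√34 = 2.5725, s₂/√n₂ = 11/√34 = 1.8865.
Unpooled SE of the difference: √(6.61775625 + 3.55888225) = 3.1901.
Margin of error = z* · SE = 1.960 × 3.1901 = 6.2526.
x̄₁ − x̄₂ = 56.8 − 81.3 = -24.5000.
CI: -24.5000 ± 6.2526 = (-30.75, -18.25).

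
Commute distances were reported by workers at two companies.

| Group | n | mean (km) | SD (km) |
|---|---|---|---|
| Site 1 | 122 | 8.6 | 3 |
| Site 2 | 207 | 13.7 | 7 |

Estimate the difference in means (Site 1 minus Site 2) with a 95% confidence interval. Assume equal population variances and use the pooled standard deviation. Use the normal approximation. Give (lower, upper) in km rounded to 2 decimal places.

Pooled variance s_p² = [121·3² + 206·7²] / (122+207−2) = 34.1988, so s_p = 5.8480.
SE_diff = s_p·√(1/n₁ + 1/n₂) = 5.8480·√(1/122 + 1/207) = 0.6675.
z* = 1.960; margin = 1.960 × 0.6675 = 1.3083.
Difference = 8.6 − 13.7 = -5.1000.
-5.1000 ± 1.3083 → (-6.41, -3.79).

(-6.41, -3.79)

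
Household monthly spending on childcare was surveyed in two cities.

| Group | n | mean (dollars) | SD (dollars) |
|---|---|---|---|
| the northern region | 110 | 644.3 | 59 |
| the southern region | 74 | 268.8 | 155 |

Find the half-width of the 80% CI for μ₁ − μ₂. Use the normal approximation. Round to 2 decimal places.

24.20

Standard errors of each mean: 59/√110 = 5.6254 and 155/√74 = 18.0184.
SE(x̄₁ − x̄₂) = √(5.6254² + 18.0184²) = 18.8761 for independent samples with unequal variances.
With z* = 1.282, the margin is 1.282 × 18.8761 = 24.1992.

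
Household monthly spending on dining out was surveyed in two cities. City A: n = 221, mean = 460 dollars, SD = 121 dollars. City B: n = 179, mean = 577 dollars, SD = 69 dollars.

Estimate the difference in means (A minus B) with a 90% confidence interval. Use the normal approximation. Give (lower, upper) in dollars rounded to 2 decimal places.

(-132.85, -101.15)

SE₁ = s₁/√n₁ = 121/√221 = 8.1393; SE₂ = 69/√179 = 5.1573.
Independent samples, unequal variances: SE_diff = √(SE₁² + SE₂²) = √(66.24820449 + 26.59774329) = 9.6357.
z* = 1.645, so margin of error = 1.645 × 9.6357 = 15.8507.
Difference in means = 460 − 577 = -117.0000.
-117.0000 ± 15.8507 → (-132.85, -101.15).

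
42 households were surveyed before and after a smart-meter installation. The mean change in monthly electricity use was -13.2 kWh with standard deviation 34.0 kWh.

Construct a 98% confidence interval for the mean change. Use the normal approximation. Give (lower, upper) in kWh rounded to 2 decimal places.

(-25.40, -1.00)

Paired design: SE = s_d/√n = 34.0/√42 = 5.2463.
z* = 2.326; margin of error = 2.326 × 5.2463 = 12.2029.
-13.2 ± 12.2029 → (-25.40, -1.00).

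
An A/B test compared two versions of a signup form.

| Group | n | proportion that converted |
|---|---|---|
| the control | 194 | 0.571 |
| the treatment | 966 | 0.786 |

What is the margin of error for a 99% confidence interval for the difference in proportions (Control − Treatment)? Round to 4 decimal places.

SE₁ = √(p̂₁(1−p̂₁)/n₁) = √(0.5710·0.4290/194) = 0.03553; SE₂ = √(0.7860·0.2140/966) = 0.01320.
Independent samples: SE of the difference = √(SE₁² + SE₂²) = √(0.0012623809 + 0.00017424) = 0.03790.
z* for 99% confidence is 2.576, so the margin of error is 2.576 × 0.03790 = 0.09763.

0.0976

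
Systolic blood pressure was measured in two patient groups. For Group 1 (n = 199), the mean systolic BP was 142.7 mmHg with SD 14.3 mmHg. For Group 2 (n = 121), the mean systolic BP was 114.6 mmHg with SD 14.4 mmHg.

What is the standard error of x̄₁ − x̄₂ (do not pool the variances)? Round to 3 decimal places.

Standard errors of each mean: 14.3/√199 = 1.0137 and 14.4/√121 = 1.3091.
SE(x̄₁ − x̄₂) = √(1.0137² + 1.3091²) = 1.6557 for independent samples with unequal variances.

1.656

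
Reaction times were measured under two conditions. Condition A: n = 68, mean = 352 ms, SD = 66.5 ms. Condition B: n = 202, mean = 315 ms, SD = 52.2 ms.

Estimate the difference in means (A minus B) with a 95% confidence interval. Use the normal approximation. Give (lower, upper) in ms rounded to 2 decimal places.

SE₁ = s₁/√n₁ = 66.5/√68 = 8.0643; SE₂ = 52.2/√202 = 3.6728.
Independent samples, unequal variances: SE_diff = √(SE₁² + SE₂²) = √(65.03293449 + 13.48945984) = 8.8613.
z* = 1.960, so margin of error = 1.960 × 8.8613 = 17.3681.
Difference in means = 352 − 315 = 37.0000.
37.0000 ± 17.3681 → (19.63, 54.37).

(19.63, 54.37)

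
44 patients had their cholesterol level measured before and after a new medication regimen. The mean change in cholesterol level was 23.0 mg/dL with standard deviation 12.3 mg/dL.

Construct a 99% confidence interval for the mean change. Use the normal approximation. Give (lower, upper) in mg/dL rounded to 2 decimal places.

Paired design: SE = s_d/√n = 12.3/√44 = 1.8543.
z* = 2.576; margin of error = 2.576 × 1.8543 = 4.7767.
23.0 ± 4.7767 → (18.22, 27.78).

(18.22, 27.78)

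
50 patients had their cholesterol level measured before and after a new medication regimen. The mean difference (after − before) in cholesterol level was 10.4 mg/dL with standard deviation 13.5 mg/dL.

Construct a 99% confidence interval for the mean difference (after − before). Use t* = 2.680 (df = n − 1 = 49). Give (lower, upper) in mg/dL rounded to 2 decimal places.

Paired design: SE = s_d/√n = 13.5/√50 = 1.9092.
t* = 2.680; margin of error = 2.680 × 1.9092 = 5.1167.
10.4 ± 5.1167 → (5.28, 15.52).

(5.28, 15.52)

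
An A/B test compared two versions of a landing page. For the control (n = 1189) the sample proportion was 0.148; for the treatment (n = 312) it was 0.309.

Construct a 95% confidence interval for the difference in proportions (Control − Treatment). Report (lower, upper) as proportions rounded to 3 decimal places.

(-0.216, -0.106)

The two standard errors are √(0.1480×0.8520/1189) = 0.01030 and √(0.3090×0.6910/312) = 0.02616.
Because the samples are independent, SE_diff = √(0.01030² + 0.02616²) = 0.02811.
Using z* = 1.960 for 95%, ME = 1.960 × 0.02811 = 0.05510.
p̂₁ − p̂₂ = -0.1610; interval -0.1610 ± 0.05510 gives (-0.216, -0.106).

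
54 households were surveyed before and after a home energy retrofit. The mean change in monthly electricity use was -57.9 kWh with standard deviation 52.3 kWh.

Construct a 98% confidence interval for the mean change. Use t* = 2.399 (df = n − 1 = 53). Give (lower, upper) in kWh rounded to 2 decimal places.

(-74.97, -40.83)

Paired design: SE = s_d/√n = 52.3/√54 = 7.1171.
t* = 2.399; margin of error = 2.399 × 7.1171 = 17.0739.
-57.9 ± 17.0739 → (-74.97, -40.83).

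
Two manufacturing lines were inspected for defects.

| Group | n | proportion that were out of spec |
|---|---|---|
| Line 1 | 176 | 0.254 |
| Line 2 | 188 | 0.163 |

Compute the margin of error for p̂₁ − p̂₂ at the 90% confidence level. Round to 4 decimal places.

0.0698

The two standard errors are √(0.2540×0.7460/176) = 0.03281 and √(0.1630×0.8370/188) = 0.02694.
Because the samples are independent, SE_diff = √(0.03281² + 0.02694²) = 0.04245.
Using z* = 1.645 for 90%, ME = 1.645 × 0.04245 = 0.06983.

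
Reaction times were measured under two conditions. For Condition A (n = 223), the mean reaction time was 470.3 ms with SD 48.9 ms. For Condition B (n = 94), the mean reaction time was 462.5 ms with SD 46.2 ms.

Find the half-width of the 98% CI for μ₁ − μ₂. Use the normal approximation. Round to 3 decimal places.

SE₁ = s₁/√n₁ = 48.9/√223 = 3.2746; SE₂ = 46.2/√94 = 4.7652.
Independent samples, unequal variances: SE_diff = √(SE₁² + SE₂²) = √(10.72300516 + 22.70713104) = 5.7819.
z* = 2.326, so margin of error = 2.326 × 5.7819 = 13.4487.

13.449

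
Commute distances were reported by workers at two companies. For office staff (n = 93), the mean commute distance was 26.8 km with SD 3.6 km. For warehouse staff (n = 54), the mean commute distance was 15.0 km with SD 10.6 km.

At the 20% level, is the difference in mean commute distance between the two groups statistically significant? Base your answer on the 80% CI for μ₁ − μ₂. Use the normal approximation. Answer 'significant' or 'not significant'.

SE₁ = s₁/√n₁ = 3.6/√93 = 0.3733; SE₂ = 10.6/√54 = 1.4425.
Independent samples, unequal variances: SE_diff = √(SE₁² + SE₂²) = √(0.13935289 + 2.08080625) = 1.4900.
z* = 1.282, so margin of error = 1.282 × 1.4900 = 1.9102.
Difference in means = 26.8 − 15.0 = 11.8000.
11.8000 ± 1.9102 → (9.8898, 13.7102).
The interval (9.8898, 13.7102) does not contain 0, so the difference is significant.

significant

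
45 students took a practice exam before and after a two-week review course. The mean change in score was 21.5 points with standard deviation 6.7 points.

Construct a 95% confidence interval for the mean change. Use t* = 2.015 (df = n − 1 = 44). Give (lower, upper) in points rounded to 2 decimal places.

(19.49, 23.51)

Paired design: SE = s_d/√n = 6.7/√45 = 0.9988.
t* = 2.015; margin of error = 2.015 × 0.9988 = 2.0126.
21.5 ± 2.0126 → (19.49, 23.51).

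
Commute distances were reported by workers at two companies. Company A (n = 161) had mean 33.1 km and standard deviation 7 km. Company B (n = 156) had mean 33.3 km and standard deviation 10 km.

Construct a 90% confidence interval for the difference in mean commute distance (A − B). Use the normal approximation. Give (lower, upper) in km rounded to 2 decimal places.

Standard errors of each mean: 7/√161 = 0.5517 and 10/√156 = 0.8006.
SE(x̄₁ − x̄₂) = √(0.5517² + 0.8006²) = 0.9723 for independent samples with unequal variances.
With z* = 1.645, the margin is 1.645 × 0.9723 = 1.5994.
x̄₁ − x̄₂ = 33.1 − 33.3 = -0.2000; the interval is -0.2000 ± 1.5994 = (-1.80, 1.40).

(-1.80, 1.40)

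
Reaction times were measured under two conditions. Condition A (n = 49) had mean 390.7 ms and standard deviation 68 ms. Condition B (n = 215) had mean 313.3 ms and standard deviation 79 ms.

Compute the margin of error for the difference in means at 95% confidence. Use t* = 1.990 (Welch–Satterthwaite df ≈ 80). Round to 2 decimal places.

22.11

Standard errors of each mean: 68/√49 = 9.7143 and 79/√215 = 5.3878.
SE(x̄₁ − x̄₂) = √(9.7143² + 5.3878²) = 11.1084 for independent samples with unequal variances.
With t* = 1.990, the margin is 1.990 × 11.1084 = 22.1057.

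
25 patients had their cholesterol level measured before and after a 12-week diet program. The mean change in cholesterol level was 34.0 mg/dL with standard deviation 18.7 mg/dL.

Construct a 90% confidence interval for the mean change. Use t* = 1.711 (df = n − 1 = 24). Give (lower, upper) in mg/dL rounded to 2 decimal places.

(27.60, 40.40)

This is a matched-pairs design, so SE = s_d/√n = 18.7/√25 = 3.7400.
Margin = 1.711 × 3.7400 = 6.3991; the interval is 34.0 ± 6.3991 = (27.60, 40.40).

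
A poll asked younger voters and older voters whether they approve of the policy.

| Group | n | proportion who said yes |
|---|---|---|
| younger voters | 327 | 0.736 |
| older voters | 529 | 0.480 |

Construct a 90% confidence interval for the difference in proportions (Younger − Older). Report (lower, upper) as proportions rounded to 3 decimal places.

The two standard errors are √(0.7360×0.2640/327) = 0.02438 and √(0.4800×0.5200/529) = 0.02172.
Because the samples are independent, SE_diff = √(0.02438² + 0.02172²) = 0.03265.
Using z* = 1.645 for 90%, ME = 1.645 × 0.03265 = 0.05371.
p̂₁ − p̂₂ = 0.2560; interval 0.2560 ± 0.05371 gives (0.202, 0.310).

(0.202, 0.310)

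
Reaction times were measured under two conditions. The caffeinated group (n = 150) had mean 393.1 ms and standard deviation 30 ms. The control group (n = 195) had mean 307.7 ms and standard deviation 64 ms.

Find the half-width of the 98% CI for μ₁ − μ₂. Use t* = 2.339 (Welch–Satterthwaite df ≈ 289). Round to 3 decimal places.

SE₁ = s₁/√n₁ = 30/√150 = 2.4495; SE₂ = 64/√195 = 4.5831.
Independent samples, unequal variances: SE_diff = √(SE₁² + SE₂²) = √(6.00005025 + 21.00480561) = 5.1966.
t* = 2.339, so margin of error = 2.339 × 5.1966 = 12.1548.

12.155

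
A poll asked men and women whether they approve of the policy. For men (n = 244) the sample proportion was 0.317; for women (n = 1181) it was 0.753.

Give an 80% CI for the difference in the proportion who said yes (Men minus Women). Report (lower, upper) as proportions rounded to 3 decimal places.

(-0.477, -0.395)

The two standard errors are √(0.3170×0.6830/244) = 0.02979 and √(0.7530×0.2470/1181) = 0.01255.
Because the samples are independent, SE_diff = √(0.02979² + 0.01255²) = 0.03233.
Using z* = 1.282 for 80%, ME = 1.282 × 0.03233 = 0.04145.
p̂₁ − p̂₂ = -0.4360; interval -0.4360 ± 0.04145 gives (-0.477, -0.395).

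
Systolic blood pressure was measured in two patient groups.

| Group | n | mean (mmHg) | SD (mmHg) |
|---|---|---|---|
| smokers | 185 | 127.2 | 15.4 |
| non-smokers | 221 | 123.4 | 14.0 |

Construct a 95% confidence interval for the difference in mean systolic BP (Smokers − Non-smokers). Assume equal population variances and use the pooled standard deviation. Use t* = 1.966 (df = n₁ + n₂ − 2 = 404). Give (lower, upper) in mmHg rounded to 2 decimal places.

s_p = √[((n₁−1)s₁² + (n₂−1)s₂²)/(n₁+n₂−2)] = √[(184·15.4² + 220·14.0²)/404] = 14.6542.
SE = 14.6542·√(1/185 + 1/221) = 1.4603.
With t* = 1.966, margin = 1.966 × 1.4603 = 2.8709.
x̄₁ − x̄₂ = 127.2 − 123.4 = 3.8000; interval 3.8000 ± 2.8709 = (0.93, 6.67).

(0.93, 6.67)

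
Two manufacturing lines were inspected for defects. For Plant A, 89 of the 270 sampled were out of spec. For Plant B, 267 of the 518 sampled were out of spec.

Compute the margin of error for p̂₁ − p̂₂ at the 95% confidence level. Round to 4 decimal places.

0.0707

Sample proportions: 89/270 = 0.3296, 267/518 = 0.5154.
Each SE is √(p̂(1−p̂)/n): √(0.3296·0.6704/270) = 0.02861 and √(0.5154·0.4846/518) = 0.02196.
SE(p̂₁ − p̂₂) = √(SE₁² + SE₂²) = √(0.0008185321 + 0.0004822416) = 0.03607, since the two samples are independent.
At 95% confidence z* = 1.960; margin = 1.960 × 0.03607 = 0.07070.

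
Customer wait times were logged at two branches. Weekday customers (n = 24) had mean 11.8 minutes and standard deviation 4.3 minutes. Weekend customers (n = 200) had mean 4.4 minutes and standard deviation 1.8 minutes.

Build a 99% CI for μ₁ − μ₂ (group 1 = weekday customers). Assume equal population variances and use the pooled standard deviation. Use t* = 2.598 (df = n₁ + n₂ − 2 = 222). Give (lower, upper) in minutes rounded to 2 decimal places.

(6.17, 8.63)

s_p = √[((n₁−1)s₁² + (n₂−1)s₂²)/(n₁+n₂−2)] = √[(23·4.3² + 199·1.8²)/222] = 2.1954.
SE = 2.1954·√(1/24 + 1/200) = 0.4743.
With t* = 2.598, margin = 2.598 × 0.4743 = 1.2322.
x̄₁ − x̄₂ = 11.8 − 4.4 = 7.4000; interval 7.4000 ± 1.2322 = (6.17, 8.63).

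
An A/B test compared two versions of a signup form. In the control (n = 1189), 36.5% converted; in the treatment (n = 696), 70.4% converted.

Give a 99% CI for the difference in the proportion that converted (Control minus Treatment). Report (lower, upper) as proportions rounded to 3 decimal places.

(-0.396, -0.282)

The two standard errors are √(0.3650×0.6350/1189) = 0.01396 and √(0.7040×0.2960/696) = 0.01730.
Because the samples are independent, SE_diff = √(0.01396² + 0.01730²) = 0.02223.
Using z* = 2.576 for 99%, ME = 2.576 × 0.02223 = 0.05726.
p̂₁ − p̂₂ = -0.3390; interval -0.3390 ± 0.05726 gives (-0.396, -0.282).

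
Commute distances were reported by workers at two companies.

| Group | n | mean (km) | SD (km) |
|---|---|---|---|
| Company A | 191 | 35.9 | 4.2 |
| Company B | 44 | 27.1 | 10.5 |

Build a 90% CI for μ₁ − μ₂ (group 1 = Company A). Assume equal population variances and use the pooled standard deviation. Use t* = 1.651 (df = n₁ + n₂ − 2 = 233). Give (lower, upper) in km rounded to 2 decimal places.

s_p = √[((n₁−1)s₁² + (n₂−1)s₂²)/(n₁+n₂−2)] = √[(190·4.2² + 43·10.5²)/233] = 5.8933.
SE = 5.8933·√(1/191 + 1/44) = 0.9855.
With t* = 1.651, margin = 1.651 × 0.9855 = 1.6271.
x̄₁ − x̄₂ = 35.9 − 27.1 = 8.8000; interval 8.8000 ± 1.6271 = (7.17, 10.43).

(7.17, 10.43)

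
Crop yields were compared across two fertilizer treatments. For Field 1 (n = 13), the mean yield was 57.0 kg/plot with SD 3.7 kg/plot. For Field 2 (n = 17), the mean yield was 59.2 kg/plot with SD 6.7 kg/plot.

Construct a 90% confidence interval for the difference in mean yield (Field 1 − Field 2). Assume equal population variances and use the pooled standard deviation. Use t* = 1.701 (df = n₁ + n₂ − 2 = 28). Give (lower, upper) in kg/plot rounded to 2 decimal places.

Pooled variance s_p² = [12·3.7² + 16·6.7²] / (13+17−2) = 31.5186, so s_p = 5.6141.
SE_diff = s_p·√(1/n₁ + 1/n₂) = 5.6141·√(1/13 + 1/17) = 2.0684.
t* = 1.701; margin = 1.701 × 2.0684 = 3.5183.
Difference = 57.0 − 59.2 = -2.2000.
-2.2000 ± 3.5183 → (-5.72, 1.32).

(-5.72, 1.32)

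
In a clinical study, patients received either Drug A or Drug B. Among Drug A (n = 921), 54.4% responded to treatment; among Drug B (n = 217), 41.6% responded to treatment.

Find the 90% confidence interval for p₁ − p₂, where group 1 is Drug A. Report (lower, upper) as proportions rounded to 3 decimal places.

Each SE is √(p̂(1−p̂)/n): √(0.5440·0.4560/921) = 0.01641 and √(0.4160·0.5840/217) = 0.03346.
SE(p̂₁ − p̂₂) = √(SE₁² + SE₂²) = √(0.0002692881 + 0.0011195716) = 0.03727, since the two samples are independent.
At 90% confidence z* = 1.645; margin = 1.645 × 0.03727 = 0.06131.
The difference is 0.5440 − 0.4160 = 0.1280, so the interval is 0.1280 ± 0.06131 = (0.067, 0.189).

(0.067, 0.189)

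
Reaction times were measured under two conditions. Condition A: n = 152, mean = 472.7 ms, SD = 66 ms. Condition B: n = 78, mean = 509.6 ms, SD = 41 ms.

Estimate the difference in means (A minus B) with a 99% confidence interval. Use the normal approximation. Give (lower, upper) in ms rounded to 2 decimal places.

SE₁ = s₁/√n₁ = 66/√152 = 5.3533; SE₂ = 41/√78 = 4.6423.
Independent samples, unequal variances: SE_diff = √(SE₁² + SE₂²) = √(28.65782089 + 21.55094929) = 7.0858.
z* = 2.576, so margin of error = 2.576 × 7.0858 = 18.2530.
Difference in means = 472.7 − 509.6 = -36.9000.
-36.9000 ± 18.2530 → (-55.15, -18.65).

(-55.15, -18.65)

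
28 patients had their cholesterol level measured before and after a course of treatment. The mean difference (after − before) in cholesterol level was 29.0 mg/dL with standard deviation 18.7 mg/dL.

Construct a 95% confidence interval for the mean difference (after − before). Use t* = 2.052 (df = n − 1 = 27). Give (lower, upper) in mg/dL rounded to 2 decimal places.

This is a matched-pairs design, so SE = s_d/√n = 18.7/√28 = 3.5340.
Margin = 2.052 × 3.5340 = 7.2518; the interval is 29.0 ± 7.2518 = (21.75, 36.25).

(21.75, 36.25)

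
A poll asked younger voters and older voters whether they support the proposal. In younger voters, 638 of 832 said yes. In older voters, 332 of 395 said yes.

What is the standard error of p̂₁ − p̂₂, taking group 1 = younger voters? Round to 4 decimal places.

0.0235

p̂₁ = 638/832 = 0.7668 and p̂₂ = 332/395 = 0.8405.
SE₁ = √(p̂₁(1−p̂₁)/n₁) = √(0.7668·0.2332/832) = 0.01466; SE₂ = √(0.8405·0.1595/395) = 0.01842.
Independent samples: SE of the difference = √(SE₁² + SE₂²) = √(0.0002149156 + 0.0003392964) = 0.02354.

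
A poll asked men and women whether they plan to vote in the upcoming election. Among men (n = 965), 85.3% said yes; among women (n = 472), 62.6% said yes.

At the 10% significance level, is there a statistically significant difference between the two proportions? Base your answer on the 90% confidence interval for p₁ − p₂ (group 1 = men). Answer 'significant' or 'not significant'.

significant

SE₁ = √(p̂₁(1−p̂₁)/n₁) = √(0.8530·0.1470/965) = 0.01140; SE₂ = √(0.6260·0.3740/472) = 0.02227.
Independent samples: SE of the difference = √(SE₁² + SE₂²) = √(0.00012996 + 0.0004959529) = 0.02502.
z* for 90% confidence is 1.645, so the margin of error is 1.645 × 0.02502 = 0.04116.
Point estimate p̂₁ − p̂₂ = 0.8530 − 0.6260 = 0.2270.
0.2270 ± 0.04116 → (0.18584, 0.26816).
The interval (0.18584, 0.26816) does not contain 0, so the difference is significant.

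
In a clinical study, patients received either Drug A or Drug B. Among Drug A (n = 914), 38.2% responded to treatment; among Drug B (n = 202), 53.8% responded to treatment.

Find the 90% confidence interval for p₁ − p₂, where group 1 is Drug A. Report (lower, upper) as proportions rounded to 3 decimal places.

(-0.219, -0.093)

SE₁ = √(p̂₁(1−p̂₁)/n₁) = √(0.3820·0.6180/914) = 0.01607; SE₂ = √(0.5380·0.4620/202) = 0.03508.
Independent samples: SE of the difference = √(SE₁² + SE₂²) = √(0.0002582449 + 0.0012306064) = 0.03859.
z* for 90% confidence is 1.645, so the margin of error is 1.645 × 0.03859 = 0.06348.
Point estimate p̂₁ − p̂₂ = 0.3820 − 0.5380 = -0.1560.
-0.1560 ± 0.06348 → (-0.219, -0.093).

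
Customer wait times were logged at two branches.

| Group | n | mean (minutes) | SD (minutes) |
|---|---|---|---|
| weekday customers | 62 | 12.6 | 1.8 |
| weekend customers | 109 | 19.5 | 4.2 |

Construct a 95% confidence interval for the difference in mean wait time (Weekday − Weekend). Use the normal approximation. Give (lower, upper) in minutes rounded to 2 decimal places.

Per-group SEs: s₁/√n₁ = 1.8/√62 = 0.2286, s₂/√n₂ = 4.2/√109 = 0.4023.
Unpooled SE of the difference: √(0.05225796 + 0.16184529) = 0.4627.
Margin of error = z* · SE = 1.960 × 0.4627 = 0.9069.
x̄₁ − x̄₂ = 12.6 − 19.5 = -6.9000.
CI: -6.9000 ± 0.9069 = (-7.81, -5.99).

(-7.81, -5.99)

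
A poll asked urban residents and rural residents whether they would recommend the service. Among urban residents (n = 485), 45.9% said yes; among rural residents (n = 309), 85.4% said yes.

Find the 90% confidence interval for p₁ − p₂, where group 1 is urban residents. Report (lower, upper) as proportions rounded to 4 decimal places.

SE₁ = √(p̂₁(1−p̂₁)/n₁) = √(0.4590·0.5410/485) = 0.02263; SE₂ = √(0.8540·0.1460/309) = 0.02009.
Independent samples: SE of the difference = √(SE₁² + SE₂²) = √(0.0005121169 + 0.0004036081) = 0.03026.
z* for 90% confidence is 1.645, so the margin of error is 1.645 × 0.03026 = 0.04978.
Point estimate p̂₁ − p̂₂ = 0.4590 − 0.8540 = -0.3950.
-0.3950 ± 0.04978 → (-0.4448, -0.3452).

(-0.4448, -0.3452)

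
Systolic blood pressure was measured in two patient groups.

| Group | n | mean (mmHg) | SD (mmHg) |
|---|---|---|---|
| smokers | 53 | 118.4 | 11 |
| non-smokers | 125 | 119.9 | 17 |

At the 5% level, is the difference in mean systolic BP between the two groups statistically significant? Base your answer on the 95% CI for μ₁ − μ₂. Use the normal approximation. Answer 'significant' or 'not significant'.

not significant

SE₁ = s₁/√n₁ = 11/√53 = 1.5110; SE₂ = 17/√125 = 1.5205.
Independent samples, unequal variances: SE_diff = √(SE₁² + SE₂²) = √(2.283121 + 2.31192025) = 2.1436.
z* = 1.960, so margin of error = 1.960 × 2.1436 = 4.2015.
Difference in means = 118.4 − 119.9 = -1.5000.
-1.5000 ± 4.2015 → (-5.7015, 2.7015).
The interval (-5.7015, 2.7015) contains 0, so the difference is not significant.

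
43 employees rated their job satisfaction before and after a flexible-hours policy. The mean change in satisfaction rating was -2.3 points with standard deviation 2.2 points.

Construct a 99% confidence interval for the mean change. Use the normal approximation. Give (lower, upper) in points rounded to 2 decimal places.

(-3.16, -1.44)

Paired design: SE = s_d/√n = 2.2/√43 = 0.3355.
z* = 2.576; margin of error = 2.576 × 0.3355 = 0.8642.
-2.3 ± 0.8642 → (-3.16, -1.44).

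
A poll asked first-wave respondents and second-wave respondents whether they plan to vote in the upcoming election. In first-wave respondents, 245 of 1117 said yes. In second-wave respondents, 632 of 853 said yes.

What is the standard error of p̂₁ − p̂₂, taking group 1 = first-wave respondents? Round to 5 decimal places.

First, p̂₁ = 245/1117 = 0.2193; p̂₂ = 632/853 = 0.7409.
The two standard errors are √(0.2193×0.7807/1117) = 0.01238 and √(0.7409×0.2591/853) = 0.01500.
Because the samples are independent, SE_diff = √(0.01238² + 0.01500²) = 0.01945.

0.01945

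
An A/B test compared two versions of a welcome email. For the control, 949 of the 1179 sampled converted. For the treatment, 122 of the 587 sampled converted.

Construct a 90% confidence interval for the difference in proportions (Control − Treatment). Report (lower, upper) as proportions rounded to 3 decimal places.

p̂₁ = 949/1179 = 0.8049 and p̂₂ = 122/587 = 0.2078.
SE₁ = √(p̂₁(1−p̂₁)/n₁) = √(0.8049·0.1951/1179) = 0.01154; SE₂ = √(0.2078·0.7922/587) = 0.01675.
Independent samples: SE of the difference = √(SE₁² + SE₂²) = √(0.0001331716 + 0.0002805625) = 0.02034.
z* for 90% confidence is 1.645, so the margin of error is 1.645 × 0.02034 = 0.03346.
Point estimate p̂₁ − p̂₂ = 0.8049 − 0.2078 = 0.5971.
0.5971 ± 0.03346 → (0.564, 0.631).

(0.564, 0.631)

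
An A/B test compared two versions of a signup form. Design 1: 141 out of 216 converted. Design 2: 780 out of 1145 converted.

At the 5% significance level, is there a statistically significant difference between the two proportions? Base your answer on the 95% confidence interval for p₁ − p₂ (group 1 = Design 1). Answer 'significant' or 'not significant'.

Sample proportions: 141/216 = 0.6528, 780/1145 = 0.6812.
Each SE is √(p̂(1−p̂)/n): √(0.6528·0.3472/216) = 0.03239 and √(0.6812·0.3188/1145) = 0.01377.
SE(p̂₁ − p̂₂) = √(SE₁² + SE₂²) = √(0.0010491121 + 0.0001896129) = 0.03520, since the two samples are independent.
At 95% confidence z* = 1.960; margin = 1.960 × 0.03520 = 0.06899.
The difference is 0.6528 − 0.6812 = -0.0284, so the interval is -0.0284 ± 0.06899 = (-0.09739, 0.04059).
The interval (-0.09739, 0.04059) contains 0, so the difference is not significant.

not significant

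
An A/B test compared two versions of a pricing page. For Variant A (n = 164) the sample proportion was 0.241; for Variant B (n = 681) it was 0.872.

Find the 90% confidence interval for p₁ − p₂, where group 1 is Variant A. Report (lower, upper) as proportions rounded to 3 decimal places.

(-0.690, -0.572)

The two standard errors are √(0.2410×0.7590/164) = 0.03340 and √(0.8720×0.1280/681) = 0.01280.
Because the samples are independent, SE_diff = √(0.03340² + 0.01280²) = 0.03577.
Using z* = 1.645 for 90%, ME = 1.645 × 0.03577 = 0.05884.
p̂₁ − p̂₂ = -0.6310; interval -0.6310 ± 0.05884 gives (-0.690, -0.572).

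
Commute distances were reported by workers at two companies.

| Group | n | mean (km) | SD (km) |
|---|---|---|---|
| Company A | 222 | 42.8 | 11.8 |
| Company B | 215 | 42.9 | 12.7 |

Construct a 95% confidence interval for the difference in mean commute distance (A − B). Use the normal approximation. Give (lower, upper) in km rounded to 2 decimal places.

Standard errors of each mean: 11.8/√222 = 0.7920 and 12.7/√215 = 0.8661.
SE(x̄₁ − x̄₂) = √(0.7920² + 0.8661²) = 1.1736 for independent samples with unequal variances.
With z* = 1.960, the margin is 1.960 × 1.1736 = 2.3003.
x̄₁ − x̄₂ = 42.8 − 42.9 = -0.1000; the interval is -0.1000 ± 2.3003 = (-2.40, 2.20).

(-2.40, 2.20)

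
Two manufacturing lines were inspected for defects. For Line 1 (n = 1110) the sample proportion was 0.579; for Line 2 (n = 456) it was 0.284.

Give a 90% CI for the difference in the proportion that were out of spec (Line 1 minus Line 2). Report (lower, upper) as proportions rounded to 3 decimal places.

Each SE is √(p̂(1−p̂)/n): √(0.5790·0.4210/1110) = 0.01482 and √(0.2840·0.7160/456) = 0.02112.
SE(p̂₁ − p̂₂) = √(SE₁² + SE₂²) = √(0.0002196324 + 0.0004460544) = 0.02580, since the two samples are independent.
At 90% confidence z* = 1.645; margin = 1.645 × 0.02580 = 0.04244.
The difference is 0.5790 − 0.2840 = 0.2950, so the interval is 0.2950 ± 0.04244 = (0.253, 0.337).

(0.253, 0.337)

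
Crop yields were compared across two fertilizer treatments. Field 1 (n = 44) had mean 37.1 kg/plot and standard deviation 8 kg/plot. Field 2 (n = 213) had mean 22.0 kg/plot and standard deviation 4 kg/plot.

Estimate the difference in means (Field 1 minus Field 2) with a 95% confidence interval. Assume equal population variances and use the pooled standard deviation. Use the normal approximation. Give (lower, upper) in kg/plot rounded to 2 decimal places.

s_p = √[((n₁−1)s₁² + (n₂−1)s₂²)/(n₁+n₂−2)] = √[(43·8² + 212·4²)/255] = 4.9086.
SE = 4.9086·√(1/44 + 1/213) = 0.8128.
With z* = 1.960, margin = 1.960 × 0.8128 = 1.5931.
x̄₁ − x̄₂ = 37.1 − 22.0 = 15.1000; interval 15.1000 ± 1.5931 = (13.51, 16.69).

(13.51, 16.69)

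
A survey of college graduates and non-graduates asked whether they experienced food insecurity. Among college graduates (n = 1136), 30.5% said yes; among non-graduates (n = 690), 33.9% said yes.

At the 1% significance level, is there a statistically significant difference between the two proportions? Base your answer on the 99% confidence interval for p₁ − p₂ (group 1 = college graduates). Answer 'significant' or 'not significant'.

not significant

The two standard errors are √(0.3050×0.6950/1136) = 0.01366 and √(0.3390×0.6610/690) = 0.01802.
Because the samples are independent, SE_diff = √(0.01366² + 0.01802²) = 0.02261.
Using z* = 2.576 for 99%, ME = 2.576 × 0.02261 = 0.05824.
p̂₁ − p̂₂ = -0.0340; interval -0.0340 ± 0.05824 gives (-0.09224, 0.02424).
The interval (-0.09224, 0.02424) contains 0, so the difference is not significant.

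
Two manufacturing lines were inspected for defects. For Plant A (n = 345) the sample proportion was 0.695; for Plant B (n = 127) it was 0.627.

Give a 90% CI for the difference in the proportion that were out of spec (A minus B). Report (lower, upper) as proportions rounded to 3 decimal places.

The two standard errors are √(0.6950×0.3050/345) = 0.02479 and √(0.6270×0.3730/127) = 0.04291.
Because the samples are independent, SE_diff = √(0.02479² + 0.04291²) = 0.04956.
Using z* = 1.645 for 90%, ME = 1.645 × 0.04956 = 0.08153.
p̂₁ − p̂₂ = 0.0680; interval 0.0680 ± 0.08153 gives (-0.014, 0.150).

(-0.014, 0.150)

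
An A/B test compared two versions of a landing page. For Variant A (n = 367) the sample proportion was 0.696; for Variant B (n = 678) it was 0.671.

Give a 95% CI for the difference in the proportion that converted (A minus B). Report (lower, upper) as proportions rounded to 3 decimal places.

(-0.034, 0.084)

Each SE is √(p̂(1−p̂)/n): √(0.6960·0.3040/367) = 0.02401 and √(0.6710·0.3290/678) = 0.01804.
SE(p̂₁ − p̂₂) = √(SE₁² + SE₂²) = √(0.0005764801 + 0.0003254416) = 0.03003, since the two samples are independent.
At 95% confidence z* = 1.960; margin = 1.960 × 0.03003 = 0.05886.
The difference is 0.6960 − 0.6710 = 0.0250, so the interval is 0.0250 ± 0.05886 = (-0.034, 0.084).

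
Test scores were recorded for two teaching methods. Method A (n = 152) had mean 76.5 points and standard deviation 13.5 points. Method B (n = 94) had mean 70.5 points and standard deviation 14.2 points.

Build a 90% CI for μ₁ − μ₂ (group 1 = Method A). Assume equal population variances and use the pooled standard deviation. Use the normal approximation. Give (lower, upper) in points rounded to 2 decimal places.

Pooled variance s_p² = [151·13.5² + 93·14.2²] / (152+94−2) = 189.6405, so s_p = 13.7710.
SE_diff = s_p·√(1/n₁ + 1/n₂) = 13.7710·√(1/152 + 1/94) = 1.8070.
z* = 1.645; margin = 1.645 × 1.8070 = 2.9725.
Difference = 76.5 − 70.5 = 6.0000.
6.0000 ± 2.9725 → (3.03, 8.97).

(3.03, 8.97)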